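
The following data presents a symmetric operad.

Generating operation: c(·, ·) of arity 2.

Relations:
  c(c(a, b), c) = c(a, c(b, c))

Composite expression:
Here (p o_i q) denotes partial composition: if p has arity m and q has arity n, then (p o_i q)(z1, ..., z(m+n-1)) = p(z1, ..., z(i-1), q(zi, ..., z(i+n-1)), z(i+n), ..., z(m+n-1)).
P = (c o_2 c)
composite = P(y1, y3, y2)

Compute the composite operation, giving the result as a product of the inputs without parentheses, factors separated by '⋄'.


y1 ⋄ y3 ⋄ y2

Under associativity of c, the answer is the y's in reading order.
c(y3, y2) collapses to y3 ⋄ y2
c(y1, c(y3, y2)) collapses to y1 ⋄ y3 ⋄ y2


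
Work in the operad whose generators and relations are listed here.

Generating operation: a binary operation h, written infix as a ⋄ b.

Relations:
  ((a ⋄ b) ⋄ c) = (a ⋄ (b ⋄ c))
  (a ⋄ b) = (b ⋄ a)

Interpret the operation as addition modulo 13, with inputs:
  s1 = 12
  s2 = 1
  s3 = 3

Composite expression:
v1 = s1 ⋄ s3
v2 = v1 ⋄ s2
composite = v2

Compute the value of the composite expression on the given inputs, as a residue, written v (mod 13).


3 (mod 13)

(s1 ⋄ s3) = 2
((s1 ⋄ s3) ⋄ s2) = 3


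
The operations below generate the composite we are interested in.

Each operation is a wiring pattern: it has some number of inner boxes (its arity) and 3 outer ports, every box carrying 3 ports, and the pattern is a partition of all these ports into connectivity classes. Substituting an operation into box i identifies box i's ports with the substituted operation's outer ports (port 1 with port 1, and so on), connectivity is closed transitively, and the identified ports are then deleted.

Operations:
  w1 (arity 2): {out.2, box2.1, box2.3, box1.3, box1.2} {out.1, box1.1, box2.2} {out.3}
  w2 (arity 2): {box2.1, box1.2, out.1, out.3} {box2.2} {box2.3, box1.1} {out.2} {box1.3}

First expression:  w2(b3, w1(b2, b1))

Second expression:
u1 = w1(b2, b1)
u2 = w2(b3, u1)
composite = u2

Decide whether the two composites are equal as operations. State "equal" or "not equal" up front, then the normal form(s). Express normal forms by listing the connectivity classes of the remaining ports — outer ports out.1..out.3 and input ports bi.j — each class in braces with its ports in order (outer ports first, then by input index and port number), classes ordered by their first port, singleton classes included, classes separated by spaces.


equal — both sides give {out.1, out.3, b1.2, b2.1, b3.2} {out.2} {b1.1, b1.3, b2.2, b2.3} {b3.1} {b3.3}

Normal form of the first expression: {out.1, out.3, b1.2, b2.1, b3.2} {out.2} {b1.1, b1.3, b2.2, b2.3} {b3.1} {b3.3}
Normal form of the second expression: {out.1, out.3, b1.2, b2.1, b3.2} {out.2} {b1.1, b1.3, b2.2, b2.3} {b3.1} {b3.3}
The forms coincide; equal.


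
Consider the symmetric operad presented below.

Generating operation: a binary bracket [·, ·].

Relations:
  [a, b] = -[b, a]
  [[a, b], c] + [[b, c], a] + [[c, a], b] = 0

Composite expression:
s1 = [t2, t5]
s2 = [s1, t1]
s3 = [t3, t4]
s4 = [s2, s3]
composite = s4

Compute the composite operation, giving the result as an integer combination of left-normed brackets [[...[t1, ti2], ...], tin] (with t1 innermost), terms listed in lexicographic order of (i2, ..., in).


Left-normed coefficients sit on the t1-initial expansion words.
Composite bracket: [[[t2, t5], t1], [t3, t4]]
Full expansion: 16 signed words from ab - ba (2^4 = 16).
Collect the words opening with t1:
  t1t2t5t3t4 appears with sign -1, giving the term -[[[[t1, t2], t5], t3], t4]
  t1t2t5t4t3 appears with sign +1, giving the term +[[[[t1, t2], t5], t4], t3]
  t1t5t2t3t4 appears with sign +1, giving the term +[[[[t1, t5], t2], t3], t4]
  t1t5t2t4t3 appears with sign -1, giving the term -[[[[t1, t5], t2], t4], t3]

-[[[[t1, t2], t5], t3], t4] + [[[[t1, t2], t5], t4], t3] + [[[[t1, t5], t2], t3], t4] - [[[[t1, t5], t2], t4], t3]


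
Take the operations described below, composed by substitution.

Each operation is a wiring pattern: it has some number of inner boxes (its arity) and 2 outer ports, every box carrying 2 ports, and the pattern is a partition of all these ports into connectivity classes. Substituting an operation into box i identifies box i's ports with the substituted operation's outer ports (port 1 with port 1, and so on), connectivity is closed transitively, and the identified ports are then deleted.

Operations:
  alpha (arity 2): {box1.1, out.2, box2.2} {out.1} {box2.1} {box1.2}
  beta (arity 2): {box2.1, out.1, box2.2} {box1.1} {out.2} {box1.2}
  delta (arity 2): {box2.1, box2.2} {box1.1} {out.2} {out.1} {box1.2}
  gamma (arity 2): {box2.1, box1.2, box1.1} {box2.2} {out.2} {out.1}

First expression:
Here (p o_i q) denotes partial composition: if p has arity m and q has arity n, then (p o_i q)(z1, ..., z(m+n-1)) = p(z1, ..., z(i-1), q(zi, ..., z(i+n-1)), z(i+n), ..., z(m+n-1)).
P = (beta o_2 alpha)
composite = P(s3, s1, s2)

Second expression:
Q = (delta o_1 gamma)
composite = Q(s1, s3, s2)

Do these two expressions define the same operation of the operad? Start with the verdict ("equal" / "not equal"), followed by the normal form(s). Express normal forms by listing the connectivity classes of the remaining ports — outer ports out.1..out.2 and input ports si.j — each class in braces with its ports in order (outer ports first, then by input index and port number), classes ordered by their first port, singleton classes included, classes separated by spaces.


not equal — first {out.1, s1.1, s2.2} {out.2} {s1.2} {s2.1} {s3.1} {s3.2}, second {out.1} {out.2} {s1.1, s1.2, s3.1} {s2.1, s2.2} {s3.2}

Normal form of the first expression: {out.1, s1.1, s2.2} {out.2} {s1.2} {s2.1} {s3.1} {s3.2}
Normal form of the second expression: {out.1} {out.2} {s1.1, s1.2, s3.1} {s2.1, s2.2} {s3.2}
No match — not equal.


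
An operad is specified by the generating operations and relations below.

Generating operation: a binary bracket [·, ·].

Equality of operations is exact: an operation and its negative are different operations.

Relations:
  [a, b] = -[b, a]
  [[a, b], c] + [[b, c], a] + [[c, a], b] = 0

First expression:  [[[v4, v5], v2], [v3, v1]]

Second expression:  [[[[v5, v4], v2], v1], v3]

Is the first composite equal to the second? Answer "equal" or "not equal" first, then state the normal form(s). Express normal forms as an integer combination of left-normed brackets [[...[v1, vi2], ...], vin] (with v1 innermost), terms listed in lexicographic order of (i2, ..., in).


not equal; the first gives -[[[[v1, v3], v2], v4], v5] + [[[[v1, v3], v2], v5], v4] + [[[[v1, v3], v4], v5], v2] - [[[[v1, v3], v5], v4], v2] and the second -[[[[v1, v2], v4], v5], v3] + [[[[v1, v2], v5], v4], v3] + [[[[v1, v4], v5], v2], v3] - [[[[v1, v5], v4], v2], v3]

Reducing the first expression gives -[[[[v1, v3], v2], v4], v5] + [[[[v1, v3], v2], v5], v4] + [[[[v1, v3], v4], v5], v2] - [[[[v1, v3], v5], v4], v2]
Reducing the second expression gives -[[[[v1, v2], v4], v5], v3] + [[[[v1, v2], v5], v4], v3] + [[[[v1, v4], v5], v2], v3] - [[[[v1, v5], v4], v2], v3]
Distinct normal forms: not equal.


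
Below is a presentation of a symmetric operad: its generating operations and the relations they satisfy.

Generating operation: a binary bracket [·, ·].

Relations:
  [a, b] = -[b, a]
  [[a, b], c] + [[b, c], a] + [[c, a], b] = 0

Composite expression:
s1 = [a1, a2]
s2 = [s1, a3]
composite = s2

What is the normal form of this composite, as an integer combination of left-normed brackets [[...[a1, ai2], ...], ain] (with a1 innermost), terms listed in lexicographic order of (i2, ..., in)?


Left-normed coefficients sit on the a1-initial expansion words.
Composite bracket: [[a1, a2], a3]
Expanding via [a, b] = ab - ba: 4 signed words (2^2 = 4).
The a1-initial words carry the normal form:
  from a1a2a3, sign +1: term +[[a1, a2], a3]

[[a1, a2], a3]


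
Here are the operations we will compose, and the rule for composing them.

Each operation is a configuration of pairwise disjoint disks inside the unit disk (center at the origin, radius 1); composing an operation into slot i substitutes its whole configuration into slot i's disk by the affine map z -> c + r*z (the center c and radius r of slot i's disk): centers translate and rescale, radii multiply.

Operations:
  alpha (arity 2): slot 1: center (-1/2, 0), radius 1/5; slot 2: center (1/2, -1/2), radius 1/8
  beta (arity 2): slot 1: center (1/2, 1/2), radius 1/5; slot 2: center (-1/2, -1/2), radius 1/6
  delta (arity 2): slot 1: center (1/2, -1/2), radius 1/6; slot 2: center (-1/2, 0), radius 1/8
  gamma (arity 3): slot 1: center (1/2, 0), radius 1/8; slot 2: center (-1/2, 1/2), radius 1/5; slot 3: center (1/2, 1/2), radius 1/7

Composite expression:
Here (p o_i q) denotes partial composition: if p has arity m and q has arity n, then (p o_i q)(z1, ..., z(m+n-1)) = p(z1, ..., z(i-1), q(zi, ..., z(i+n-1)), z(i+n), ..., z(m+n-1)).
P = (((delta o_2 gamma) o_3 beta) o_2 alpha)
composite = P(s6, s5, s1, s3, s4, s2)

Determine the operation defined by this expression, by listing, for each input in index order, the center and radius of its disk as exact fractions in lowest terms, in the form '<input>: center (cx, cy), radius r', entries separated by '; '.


s1: center (-55/128, -1/128), radius 1/512; s2: center (-7/16, 1/16), radius 1/56; s3: center (-11/20, 3/40), radius 1/200; s4: center (-23/40, 1/20), radius 1/240; s5: center (-57/128, 0), radius 1/320; s6: center (1/2, -1/2), radius 1/6

Only the slot chain above each s matters under delta; compose those maps.
input s6: applying the 1 nested substitution gives center (1/2, -1/2), radius 1/6
input s5: applying the 3 nested substitutions gives center (-57/128, 0), radius 1/320
input s1: applying the 3 nested substitutions gives center (-55/128, -1/128), radius 1/512
input s3: applying the 3 nested substitutions gives center (-11/20, 3/40), radius 1/200
input s4: applying the 3 nested substitutions gives center (-23/40, 1/20), radius 1/240
input s2: applying the 2 nested substitutions gives center (-7/16, 1/16), radius 1/56


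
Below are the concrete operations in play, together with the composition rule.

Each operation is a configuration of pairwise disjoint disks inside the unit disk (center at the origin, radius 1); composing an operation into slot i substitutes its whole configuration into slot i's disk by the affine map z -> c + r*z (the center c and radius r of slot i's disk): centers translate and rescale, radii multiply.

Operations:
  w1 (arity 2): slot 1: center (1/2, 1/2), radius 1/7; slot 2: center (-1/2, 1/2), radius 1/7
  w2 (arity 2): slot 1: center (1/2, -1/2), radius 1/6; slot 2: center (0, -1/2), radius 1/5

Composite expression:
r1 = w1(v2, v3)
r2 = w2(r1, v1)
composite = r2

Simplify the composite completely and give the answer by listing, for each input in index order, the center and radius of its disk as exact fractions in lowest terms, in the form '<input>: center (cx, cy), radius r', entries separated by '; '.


Follow each v-input down from w2: c' goes to c + r*c', radius to r*r'.
tracing v2 down its 2-map path: center (7/12, -5/12), radius 1/42
tracing v3 down its 2-map path: center (5/12, -5/12), radius 1/42
tracing v1 down its 1-map path: center (0, -1/2), radius 1/5

v1: center (0, -1/2), radius 1/5; v2: center (7/12, -5/12), radius 1/42; v3: center (5/12, -5/12), radius 1/42


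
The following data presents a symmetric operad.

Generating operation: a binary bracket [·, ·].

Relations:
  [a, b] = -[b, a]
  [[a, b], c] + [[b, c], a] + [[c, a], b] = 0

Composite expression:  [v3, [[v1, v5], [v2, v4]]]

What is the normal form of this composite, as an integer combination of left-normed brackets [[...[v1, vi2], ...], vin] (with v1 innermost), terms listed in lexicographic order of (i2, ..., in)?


-[[[[v1, v5], v2], v4], v3] + [[[[v1, v5], v4], v2], v3]


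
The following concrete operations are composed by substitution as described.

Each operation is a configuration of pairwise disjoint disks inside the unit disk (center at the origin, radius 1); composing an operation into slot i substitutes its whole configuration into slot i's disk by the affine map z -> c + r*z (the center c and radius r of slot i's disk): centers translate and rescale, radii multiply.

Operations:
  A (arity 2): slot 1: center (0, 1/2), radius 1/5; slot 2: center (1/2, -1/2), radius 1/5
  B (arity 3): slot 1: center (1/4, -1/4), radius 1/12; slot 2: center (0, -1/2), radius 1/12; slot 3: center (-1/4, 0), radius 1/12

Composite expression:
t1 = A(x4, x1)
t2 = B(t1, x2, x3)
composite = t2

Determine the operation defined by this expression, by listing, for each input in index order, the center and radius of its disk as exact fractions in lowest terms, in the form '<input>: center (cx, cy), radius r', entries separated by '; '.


x1: center (7/24, -7/24), radius 1/60; x2: center (0, -1/2), radius 1/12; x3: center (-1/4, 0), radius 1/12; x4: center (1/4, -5/24), radius 1/60

Affine substitution under B: radii multiply and x-centers shift.
x4: after 2 affine steps, its disk has center (1/4, -5/24), radius 1/60
x1: after 2 affine steps, its disk has center (7/24, -7/24), radius 1/60
x2: after 1 affine step, its disk has center (0, -1/2), radius 1/12
x3: after 1 affine step, its disk has center (-1/4, 0), radius 1/12


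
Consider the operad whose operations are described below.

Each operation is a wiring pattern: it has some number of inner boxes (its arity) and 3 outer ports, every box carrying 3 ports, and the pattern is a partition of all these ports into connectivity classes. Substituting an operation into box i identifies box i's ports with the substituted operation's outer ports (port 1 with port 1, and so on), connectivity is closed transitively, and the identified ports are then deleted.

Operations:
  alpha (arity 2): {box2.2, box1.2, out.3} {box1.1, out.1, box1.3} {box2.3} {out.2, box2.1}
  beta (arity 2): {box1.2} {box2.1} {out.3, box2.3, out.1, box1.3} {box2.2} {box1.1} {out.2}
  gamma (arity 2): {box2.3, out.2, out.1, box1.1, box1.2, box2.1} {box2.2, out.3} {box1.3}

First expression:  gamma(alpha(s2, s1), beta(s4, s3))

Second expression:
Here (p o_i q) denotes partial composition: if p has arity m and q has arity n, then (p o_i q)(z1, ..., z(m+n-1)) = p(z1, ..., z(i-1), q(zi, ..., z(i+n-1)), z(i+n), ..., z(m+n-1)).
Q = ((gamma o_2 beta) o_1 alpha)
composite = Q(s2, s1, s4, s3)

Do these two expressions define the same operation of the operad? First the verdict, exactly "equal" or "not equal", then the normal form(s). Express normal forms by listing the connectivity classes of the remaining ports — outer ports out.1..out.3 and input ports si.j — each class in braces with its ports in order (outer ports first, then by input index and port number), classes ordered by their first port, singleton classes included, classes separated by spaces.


Normal form of the first expression: {out.1, out.2, s1.1, s2.1, s2.3, s3.3, s4.3} {out.3} {s1.2, s2.2} {s1.3} {s3.1} {s3.2} {s4.1} {s4.2}
Normal form of the second expression: {out.1, out.2, s1.1, s2.1, s2.3, s3.3, s4.3} {out.3} {s1.2, s2.2} {s1.3} {s3.1} {s3.2} {s4.1} {s4.2}
Both agree, so they are equal.

equal; the common form is {out.1, out.2, s1.1, s2.1, s2.3, s3.3, s4.3} {out.3} {s1.2, s2.2} {s1.3} {s3.1} {s3.2} {s4.1} {s4.2}


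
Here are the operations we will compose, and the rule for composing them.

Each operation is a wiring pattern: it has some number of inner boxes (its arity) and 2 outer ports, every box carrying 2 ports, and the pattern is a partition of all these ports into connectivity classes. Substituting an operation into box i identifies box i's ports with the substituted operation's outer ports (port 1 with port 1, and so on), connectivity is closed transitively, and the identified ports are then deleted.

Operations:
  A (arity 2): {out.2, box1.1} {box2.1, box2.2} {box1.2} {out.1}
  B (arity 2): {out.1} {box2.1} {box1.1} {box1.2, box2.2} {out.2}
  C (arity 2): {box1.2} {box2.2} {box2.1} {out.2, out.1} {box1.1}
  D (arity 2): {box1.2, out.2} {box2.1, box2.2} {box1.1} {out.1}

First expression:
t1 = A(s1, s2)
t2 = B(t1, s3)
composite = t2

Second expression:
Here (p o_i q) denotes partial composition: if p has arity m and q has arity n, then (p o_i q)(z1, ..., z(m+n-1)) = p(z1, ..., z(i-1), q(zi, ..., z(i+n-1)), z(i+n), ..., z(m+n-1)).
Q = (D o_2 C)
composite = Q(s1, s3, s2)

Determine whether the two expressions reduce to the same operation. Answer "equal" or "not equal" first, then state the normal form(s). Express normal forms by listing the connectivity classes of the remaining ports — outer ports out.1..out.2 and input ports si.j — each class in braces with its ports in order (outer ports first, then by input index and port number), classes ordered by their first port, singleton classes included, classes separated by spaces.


not equal; the first gives {out.1} {out.2} {s1.1, s3.2} {s1.2} {s2.1, s2.2} {s3.1} and the second {out.1} {out.2, s1.2} {s1.1} {s2.1} {s2.2} {s3.1} {s3.2}


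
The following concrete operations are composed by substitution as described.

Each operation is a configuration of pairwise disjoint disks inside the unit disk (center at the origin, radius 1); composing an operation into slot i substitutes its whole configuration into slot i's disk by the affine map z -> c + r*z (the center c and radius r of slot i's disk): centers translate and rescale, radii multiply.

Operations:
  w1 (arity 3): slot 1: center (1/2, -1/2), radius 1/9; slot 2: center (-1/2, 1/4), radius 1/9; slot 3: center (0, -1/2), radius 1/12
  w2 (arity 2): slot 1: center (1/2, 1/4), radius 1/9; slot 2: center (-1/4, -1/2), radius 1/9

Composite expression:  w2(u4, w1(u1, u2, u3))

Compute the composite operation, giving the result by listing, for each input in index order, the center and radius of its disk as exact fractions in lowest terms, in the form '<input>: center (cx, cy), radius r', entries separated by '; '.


u1: center (-7/36, -5/9), radius 1/81; u2: center (-11/36, -17/36), radius 1/81; u3: center (-1/4, -5/9), radius 1/108; u4: center (1/2, 1/4), radius 1/9

Affine substitution under w2: radii multiply and u-centers shift.
u4 passes through 1 substitution, ending at center (1/2, 1/4), radius 1/9
u1 passes through 2 substitutions, ending at center (-7/36, -5/9), radius 1/81
u2 passes through 2 substitutions, ending at center (-11/36, -17/36), radius 1/81
u3 passes through 2 substitutions, ending at center (-1/4, -5/9), radius 1/108


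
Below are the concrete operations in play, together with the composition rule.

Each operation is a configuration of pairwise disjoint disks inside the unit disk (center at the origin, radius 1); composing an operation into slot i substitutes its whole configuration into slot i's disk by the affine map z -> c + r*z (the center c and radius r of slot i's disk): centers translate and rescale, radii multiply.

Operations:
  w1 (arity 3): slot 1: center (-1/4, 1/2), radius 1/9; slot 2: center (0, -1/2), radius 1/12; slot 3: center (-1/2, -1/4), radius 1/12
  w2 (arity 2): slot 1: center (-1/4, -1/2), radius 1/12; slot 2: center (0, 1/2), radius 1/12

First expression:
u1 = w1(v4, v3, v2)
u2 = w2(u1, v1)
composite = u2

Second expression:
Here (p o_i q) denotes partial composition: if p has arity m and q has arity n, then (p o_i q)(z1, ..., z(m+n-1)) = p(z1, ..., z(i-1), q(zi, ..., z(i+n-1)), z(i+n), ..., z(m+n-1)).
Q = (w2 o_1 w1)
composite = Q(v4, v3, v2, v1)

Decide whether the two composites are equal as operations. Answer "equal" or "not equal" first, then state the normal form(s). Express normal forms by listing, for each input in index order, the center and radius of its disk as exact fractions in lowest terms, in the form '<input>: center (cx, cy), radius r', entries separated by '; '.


equal: each reduces to v1: center (0, 1/2), radius 1/12; v2: center (-7/24, -25/48), radius 1/144; v3: center (-1/4, -13/24), radius 1/144; v4: center (-13/48, -11/24), radius 1/108

Normal form of the first expression: v1: center (0, 1/2), radius 1/12; v2: center (-7/24, -25/48), radius 1/144; v3: center (-1/4, -13/24), radius 1/144; v4: center (-13/48, -11/24), radius 1/108
Normal form of the second expression: v1: center (0, 1/2), radius 1/12; v2: center (-7/24, -25/48), radius 1/144; v3: center (-1/4, -13/24), radius 1/144; v4: center (-13/48, -11/24), radius 1/108
Same normal form: equal.


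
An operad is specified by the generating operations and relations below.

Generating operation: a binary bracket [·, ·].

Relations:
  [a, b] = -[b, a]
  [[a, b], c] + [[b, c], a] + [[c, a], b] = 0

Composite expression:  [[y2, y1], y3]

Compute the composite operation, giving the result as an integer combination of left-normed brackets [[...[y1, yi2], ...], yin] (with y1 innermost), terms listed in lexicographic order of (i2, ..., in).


-[[y1, y2], y3]

Skip Jacobi rewriting: expand, keep y1-initial words, read off terms.
Composite bracket: [[y2, y1], y3]
The bracket unfolds into 4 signed words via [a, b] = ab - ba (2^2 = 4).
Only words starting with y1 matter:
  word y1y2y3 has sign -1, contributing -[[y1, y2], y3]


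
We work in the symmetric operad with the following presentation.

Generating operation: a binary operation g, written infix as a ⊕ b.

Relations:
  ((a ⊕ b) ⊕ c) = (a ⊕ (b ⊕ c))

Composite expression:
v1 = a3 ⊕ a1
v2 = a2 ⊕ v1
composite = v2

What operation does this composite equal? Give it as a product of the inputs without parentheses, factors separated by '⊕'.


Every regrouping of g is equal, so read the a-inputs in written order.
(a3 ⊕ a1) flattens to a3 ⊕ a1
(a2 ⊕ (a3 ⊕ a1)) flattens to a2 ⊕ a3 ⊕ a1

a2 ⊕ a3 ⊕ a1


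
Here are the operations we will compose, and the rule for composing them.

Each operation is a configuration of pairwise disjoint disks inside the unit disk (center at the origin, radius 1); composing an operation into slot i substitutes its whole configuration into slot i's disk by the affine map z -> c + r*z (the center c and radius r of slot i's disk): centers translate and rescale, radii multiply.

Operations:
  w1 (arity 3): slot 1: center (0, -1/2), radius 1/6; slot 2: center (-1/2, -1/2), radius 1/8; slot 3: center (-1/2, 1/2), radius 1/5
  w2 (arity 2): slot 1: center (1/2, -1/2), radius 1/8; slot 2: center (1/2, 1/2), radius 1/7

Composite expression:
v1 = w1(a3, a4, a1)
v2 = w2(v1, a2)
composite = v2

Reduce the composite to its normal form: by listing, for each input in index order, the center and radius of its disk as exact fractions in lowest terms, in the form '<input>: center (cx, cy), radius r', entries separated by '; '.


a1: center (7/16, -7/16), radius 1/40; a2: center (1/2, 1/2), radius 1/7; a3: center (1/2, -9/16), radius 1/48; a4: center (7/16, -9/16), radius 1/64

Below w2, radii multiply path by path; the a-disk centers shift.
tracing a3 down its 2-map path: center (1/2, -9/16), radius 1/48
tracing a4 down its 2-map path: center (7/16, -9/16), radius 1/64
tracing a1 down its 2-map path: center (7/16, -7/16), radius 1/40
tracing a2 down its 1-map path: center (1/2, 1/2), radius 1/7


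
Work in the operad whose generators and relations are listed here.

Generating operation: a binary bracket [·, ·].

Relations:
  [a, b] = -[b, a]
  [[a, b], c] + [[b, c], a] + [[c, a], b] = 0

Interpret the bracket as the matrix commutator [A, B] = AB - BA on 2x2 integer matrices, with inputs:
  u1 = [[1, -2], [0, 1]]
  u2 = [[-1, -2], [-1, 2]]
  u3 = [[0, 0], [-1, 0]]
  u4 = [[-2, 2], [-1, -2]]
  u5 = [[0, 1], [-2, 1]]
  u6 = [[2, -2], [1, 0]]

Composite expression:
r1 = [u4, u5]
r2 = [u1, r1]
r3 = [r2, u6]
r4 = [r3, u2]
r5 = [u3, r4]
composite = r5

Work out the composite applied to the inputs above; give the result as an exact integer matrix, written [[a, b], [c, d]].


[[144, 0], [48, -144]]

[u4, u5] = [[-3, 2], [1, 3]]
[u1, [u4, u5]] = [[-2, -12], [0, 2]]
[[u1, [u4, u5]], u6] = [[-12, 32], [4, 12]]
[[[u1, [u4, u5]], u6], u2] = [[-24, 144], [-36, 24]]
[u3, [[[u1, [u4, u5]], u6], u2]] = [[144, 0], [48, -144]]


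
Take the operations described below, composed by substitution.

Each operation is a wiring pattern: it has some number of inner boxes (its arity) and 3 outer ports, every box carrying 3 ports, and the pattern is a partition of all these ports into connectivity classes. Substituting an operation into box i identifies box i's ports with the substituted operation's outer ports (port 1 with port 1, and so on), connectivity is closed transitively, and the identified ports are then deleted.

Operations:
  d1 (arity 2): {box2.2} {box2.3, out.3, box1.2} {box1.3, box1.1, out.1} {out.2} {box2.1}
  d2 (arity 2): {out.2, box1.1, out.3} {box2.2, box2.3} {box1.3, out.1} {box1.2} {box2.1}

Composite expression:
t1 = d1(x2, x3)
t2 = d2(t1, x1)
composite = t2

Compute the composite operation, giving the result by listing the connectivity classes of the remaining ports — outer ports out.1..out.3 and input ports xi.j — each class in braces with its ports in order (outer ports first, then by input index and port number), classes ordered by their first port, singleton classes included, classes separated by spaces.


{out.1, x2.2, x3.3} {out.2, out.3, x2.1, x2.3} {x1.1} {x1.2, x1.3} {x3.1} {x3.2}

Treat the ports identified at d2 as solder joints: merge, then drop.
composing d1 on (x2, x3), with out.j its own outer ports: {out.1, x2.1, x2.3} {out.2} {out.3, x2.2, x3.3} {x3.1} {x3.2}
composing d2 on (x2, x3, x1), with out.j its own outer ports: {out.1, x2.2, x3.3} {out.2, out.3, x2.1, x2.3} {x1.1} {x1.2, x1.3} {x3.1} {x3.2}


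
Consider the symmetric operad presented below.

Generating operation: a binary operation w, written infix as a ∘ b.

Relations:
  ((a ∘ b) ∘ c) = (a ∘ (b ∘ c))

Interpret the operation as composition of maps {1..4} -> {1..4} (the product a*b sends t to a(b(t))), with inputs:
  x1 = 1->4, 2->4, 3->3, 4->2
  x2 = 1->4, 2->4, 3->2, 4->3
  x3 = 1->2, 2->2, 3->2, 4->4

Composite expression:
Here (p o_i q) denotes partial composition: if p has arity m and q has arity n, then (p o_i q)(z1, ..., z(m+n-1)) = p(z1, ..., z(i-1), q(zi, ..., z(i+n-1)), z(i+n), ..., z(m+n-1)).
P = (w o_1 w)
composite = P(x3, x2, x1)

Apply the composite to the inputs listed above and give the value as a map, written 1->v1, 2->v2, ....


1->2, 2->2, 3->2, 4->4

(x3 ∘ x2) = 1->4, 2->4, 3->2, 4->2
((x3 ∘ x2) ∘ x1) = 1->2, 2->2, 3->2, 4->4


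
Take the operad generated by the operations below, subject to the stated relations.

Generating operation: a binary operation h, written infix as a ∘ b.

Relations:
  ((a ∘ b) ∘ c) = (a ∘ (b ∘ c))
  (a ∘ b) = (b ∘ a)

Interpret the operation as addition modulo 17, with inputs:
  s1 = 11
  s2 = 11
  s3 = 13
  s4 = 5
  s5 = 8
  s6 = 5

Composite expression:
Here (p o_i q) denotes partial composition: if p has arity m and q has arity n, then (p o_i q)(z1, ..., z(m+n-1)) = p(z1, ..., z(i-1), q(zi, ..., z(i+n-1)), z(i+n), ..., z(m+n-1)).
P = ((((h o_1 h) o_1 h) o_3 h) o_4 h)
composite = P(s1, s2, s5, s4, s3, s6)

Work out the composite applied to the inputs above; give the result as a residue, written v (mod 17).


2 (mod 17)


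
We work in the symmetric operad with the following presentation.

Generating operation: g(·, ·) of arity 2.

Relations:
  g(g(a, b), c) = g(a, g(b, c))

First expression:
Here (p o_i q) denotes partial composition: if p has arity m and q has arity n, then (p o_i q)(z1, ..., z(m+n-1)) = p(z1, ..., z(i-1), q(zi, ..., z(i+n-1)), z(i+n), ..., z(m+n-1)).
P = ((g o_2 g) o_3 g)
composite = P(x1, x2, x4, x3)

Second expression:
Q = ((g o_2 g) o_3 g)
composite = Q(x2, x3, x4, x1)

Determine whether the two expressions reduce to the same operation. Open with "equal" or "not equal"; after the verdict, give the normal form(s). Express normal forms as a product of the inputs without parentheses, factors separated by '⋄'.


not equal: they reduce to x1 ⋄ x2 ⋄ x4 ⋄ x3 and x2 ⋄ x3 ⋄ x4 ⋄ x1

Reducing the first expression gives x1 ⋄ x2 ⋄ x4 ⋄ x3
Reducing the second expression gives x2 ⋄ x3 ⋄ x4 ⋄ x1
The forms do not match — not equal.


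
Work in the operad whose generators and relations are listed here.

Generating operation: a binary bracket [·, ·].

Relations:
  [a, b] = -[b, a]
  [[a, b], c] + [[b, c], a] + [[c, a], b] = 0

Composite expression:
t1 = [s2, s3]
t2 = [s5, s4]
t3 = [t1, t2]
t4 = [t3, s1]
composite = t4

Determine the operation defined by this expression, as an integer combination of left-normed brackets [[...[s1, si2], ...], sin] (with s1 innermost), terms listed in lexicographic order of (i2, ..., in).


[[[[s1, s2], s3], s4], s5] - [[[[s1, s2], s3], s5], s4] - [[[[s1, s3], s2], s4], s5] + [[[[s1, s3], s2], s5], s4] - [[[[s1, s4], s5], s2], s3] + [[[[s1, s4], s5], s3], s2] + [[[[s1, s5], s4], s2], s3] - [[[[s1, s5], s4], s3], s2]


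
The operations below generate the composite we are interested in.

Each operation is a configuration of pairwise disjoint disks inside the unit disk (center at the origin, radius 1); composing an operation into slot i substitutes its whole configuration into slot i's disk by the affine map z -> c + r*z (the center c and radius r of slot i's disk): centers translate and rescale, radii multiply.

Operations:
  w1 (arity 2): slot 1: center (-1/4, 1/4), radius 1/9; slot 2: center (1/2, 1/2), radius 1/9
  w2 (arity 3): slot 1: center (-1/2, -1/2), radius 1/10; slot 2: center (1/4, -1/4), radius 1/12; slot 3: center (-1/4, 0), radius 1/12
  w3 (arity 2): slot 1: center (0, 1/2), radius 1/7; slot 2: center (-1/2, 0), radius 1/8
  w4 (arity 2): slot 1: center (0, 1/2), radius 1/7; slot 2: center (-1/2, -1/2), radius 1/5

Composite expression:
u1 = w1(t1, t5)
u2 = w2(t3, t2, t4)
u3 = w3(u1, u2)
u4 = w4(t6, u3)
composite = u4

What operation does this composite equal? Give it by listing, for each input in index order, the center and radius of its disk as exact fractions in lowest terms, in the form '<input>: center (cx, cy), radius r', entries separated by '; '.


Nesting under w4 composes maps z -> c + r*z down each t-path.
input t6: composing its 1 substitution step yields center (0, 1/2), radius 1/7
input t1: composing its 3 substitution steps yields center (-71/140, -11/28), radius 1/315
input t5: composing its 3 substitution steps yields center (-17/35, -27/70), radius 1/315
input t3: composing its 3 substitution steps yields center (-49/80, -41/80), radius 1/400
input t2: composing its 3 substitution steps yields center (-19/32, -81/160), radius 1/480
input t4: composing its 3 substitution steps yields center (-97/160, -1/2), radius 1/480

t1: center (-71/140, -11/28), radius 1/315; t2: center (-19/32, -81/160), radius 1/480; t3: center (-49/80, -41/80), radius 1/400; t4: center (-97/160, -1/2), radius 1/480; t5: center (-17/35, -27/70), radius 1/315; t6: center (0, 1/2), radius 1/7


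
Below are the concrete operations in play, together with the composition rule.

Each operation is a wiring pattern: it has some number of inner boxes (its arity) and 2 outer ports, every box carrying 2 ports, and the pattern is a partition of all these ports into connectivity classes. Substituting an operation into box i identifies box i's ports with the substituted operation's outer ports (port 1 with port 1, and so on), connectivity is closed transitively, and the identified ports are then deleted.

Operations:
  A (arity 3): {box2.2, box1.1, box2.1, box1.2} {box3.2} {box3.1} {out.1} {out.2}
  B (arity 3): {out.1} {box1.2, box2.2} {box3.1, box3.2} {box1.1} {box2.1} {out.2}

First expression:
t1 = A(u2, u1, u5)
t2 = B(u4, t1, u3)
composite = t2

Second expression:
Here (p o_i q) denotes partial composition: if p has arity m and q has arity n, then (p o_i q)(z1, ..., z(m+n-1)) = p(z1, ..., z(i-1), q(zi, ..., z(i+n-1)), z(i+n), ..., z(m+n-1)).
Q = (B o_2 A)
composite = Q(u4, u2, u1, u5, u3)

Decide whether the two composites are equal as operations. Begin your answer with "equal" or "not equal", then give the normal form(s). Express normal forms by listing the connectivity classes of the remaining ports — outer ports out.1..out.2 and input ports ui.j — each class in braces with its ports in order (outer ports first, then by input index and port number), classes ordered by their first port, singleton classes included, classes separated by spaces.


equal; both compose to {out.1} {out.2} {u1.1, u1.2, u2.1, u2.2} {u3.1, u3.2} {u4.1} {u4.2} {u5.1} {u5.2}

The first expression, normalized: {out.1} {out.2} {u1.1, u1.2, u2.1, u2.2} {u3.1, u3.2} {u4.1} {u4.2} {u5.1} {u5.2}
The second expression, normalized: {out.1} {out.2} {u1.1, u1.2, u2.1, u2.2} {u3.1, u3.2} {u4.1} {u4.2} {u5.1} {u5.2}
The forms coincide; equal.


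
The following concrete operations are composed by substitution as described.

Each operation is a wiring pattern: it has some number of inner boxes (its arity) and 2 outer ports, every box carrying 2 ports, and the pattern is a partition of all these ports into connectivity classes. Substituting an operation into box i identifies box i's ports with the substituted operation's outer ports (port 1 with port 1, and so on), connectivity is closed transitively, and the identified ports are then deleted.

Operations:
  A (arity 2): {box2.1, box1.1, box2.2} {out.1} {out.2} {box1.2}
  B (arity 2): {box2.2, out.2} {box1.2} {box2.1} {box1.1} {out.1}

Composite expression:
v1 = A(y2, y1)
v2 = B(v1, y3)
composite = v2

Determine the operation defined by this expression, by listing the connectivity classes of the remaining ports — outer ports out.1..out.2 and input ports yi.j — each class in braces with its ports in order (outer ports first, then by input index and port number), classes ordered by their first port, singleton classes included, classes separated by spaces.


{out.1} {out.2, y3.2} {y1.1, y1.2, y2.1} {y2.2} {y3.1}


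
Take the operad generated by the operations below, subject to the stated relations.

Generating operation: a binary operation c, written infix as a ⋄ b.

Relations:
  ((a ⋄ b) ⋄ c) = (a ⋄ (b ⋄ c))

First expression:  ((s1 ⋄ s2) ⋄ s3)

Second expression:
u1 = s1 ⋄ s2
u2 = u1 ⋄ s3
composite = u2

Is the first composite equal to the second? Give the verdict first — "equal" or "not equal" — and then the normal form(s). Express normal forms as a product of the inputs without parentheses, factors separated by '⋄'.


Reducing the first expression gives s1 ⋄ s2 ⋄ s3
Reducing the second expression gives s1 ⋄ s2 ⋄ s3
Identical normal forms: equal.

equal; both compose to s1 ⋄ s2 ⋄ s3


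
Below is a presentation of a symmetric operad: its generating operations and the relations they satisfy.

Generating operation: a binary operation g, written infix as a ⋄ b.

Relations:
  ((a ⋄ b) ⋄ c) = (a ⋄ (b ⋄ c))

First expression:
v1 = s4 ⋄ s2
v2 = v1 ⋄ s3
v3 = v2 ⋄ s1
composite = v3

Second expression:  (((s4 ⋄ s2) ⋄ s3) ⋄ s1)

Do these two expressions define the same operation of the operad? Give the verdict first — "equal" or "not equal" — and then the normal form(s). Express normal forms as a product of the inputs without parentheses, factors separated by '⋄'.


Normal form of the first expression: s4 ⋄ s2 ⋄ s3 ⋄ s1
Normal form of the second expression: s4 ⋄ s2 ⋄ s3 ⋄ s1
Identical normal forms: equal.

equal: each reduces to s4 ⋄ s2 ⋄ s3 ⋄ s1


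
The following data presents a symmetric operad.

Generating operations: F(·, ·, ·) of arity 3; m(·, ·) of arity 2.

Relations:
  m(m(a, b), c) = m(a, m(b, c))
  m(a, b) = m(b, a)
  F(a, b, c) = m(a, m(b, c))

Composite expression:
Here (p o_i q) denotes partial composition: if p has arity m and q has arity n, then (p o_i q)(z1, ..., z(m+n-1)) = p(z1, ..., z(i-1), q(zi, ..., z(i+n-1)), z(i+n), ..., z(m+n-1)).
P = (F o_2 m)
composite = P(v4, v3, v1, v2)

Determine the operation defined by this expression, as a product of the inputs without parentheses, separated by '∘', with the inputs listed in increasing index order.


v1 ∘ v2 ∘ v3 ∘ v4

Any arrangement under F is one operation, so sort the v-inputs.
m(v3, v1) linearizes to v3 ∘ v1
F(v4, m(v3, v1), v2) linearizes to v4 ∘ v3 ∘ v1 ∘ v2
rearranged into index order: v1 ∘ v2 ∘ v3 ∘ v4


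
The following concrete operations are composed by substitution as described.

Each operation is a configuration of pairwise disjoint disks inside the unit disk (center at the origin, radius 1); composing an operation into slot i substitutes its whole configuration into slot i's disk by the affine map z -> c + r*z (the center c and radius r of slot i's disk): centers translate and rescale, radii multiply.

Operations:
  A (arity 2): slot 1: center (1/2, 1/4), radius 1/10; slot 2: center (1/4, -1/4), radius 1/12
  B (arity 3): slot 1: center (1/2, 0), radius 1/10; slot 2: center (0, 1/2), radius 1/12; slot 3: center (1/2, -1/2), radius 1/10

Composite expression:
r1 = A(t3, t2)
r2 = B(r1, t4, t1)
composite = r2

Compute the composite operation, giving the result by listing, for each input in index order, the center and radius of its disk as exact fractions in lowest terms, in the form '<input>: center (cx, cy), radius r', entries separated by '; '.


Each t-disk chains the slot maps above it in B; radii multiply.
input t3: composing its 2 substitution steps yields center (11/20, 1/40), radius 1/100
input t2: composing its 2 substitution steps yields center (21/40, -1/40), radius 1/120
input t4: composing its 1 substitution step yields center (0, 1/2), radius 1/12
input t1: composing its 1 substitution step yields center (1/2, -1/2), radius 1/10

t1: center (1/2, -1/2), radius 1/10; t2: center (21/40, -1/40), radius 1/120; t3: center (11/20, 1/40), radius 1/100; t4: center (0, 1/2), radius 1/12


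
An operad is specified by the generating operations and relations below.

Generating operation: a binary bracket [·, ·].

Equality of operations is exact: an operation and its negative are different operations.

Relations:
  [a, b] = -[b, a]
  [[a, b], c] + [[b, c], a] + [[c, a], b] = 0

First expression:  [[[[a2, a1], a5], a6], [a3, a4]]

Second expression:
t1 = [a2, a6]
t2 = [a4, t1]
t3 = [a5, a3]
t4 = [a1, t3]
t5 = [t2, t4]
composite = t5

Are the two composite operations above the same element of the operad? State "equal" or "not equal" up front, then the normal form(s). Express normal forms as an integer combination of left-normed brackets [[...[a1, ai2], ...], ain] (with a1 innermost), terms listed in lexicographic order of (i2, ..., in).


not equal; first: -[[[[[a1, a2], a5], a6], a3], a4] + [[[[[a1, a2], a5], a6], a4], a3]; second: -[[[[[a1, a3], a5], a2], a6], a4] + [[[[[a1, a3], a5], a4], a2], a6] - [[[[[a1, a3], a5], a4], a6], a2] + [[[[[a1, a3], a5], a6], a2], a4] + [[[[[a1, a5], a3], a2], a6], a4] - [[[[[a1, a5], a3], a4], a2], a6] + [[[[[a1, a5], a3], a4], a6], a2] - [[[[[a1, a5], a3], a6], a2], a4]

The first expression reduces to -[[[[[a1, a2], a5], a6], a3], a4] + [[[[[a1, a2], a5], a6], a4], a3]
The second expression reduces to -[[[[[a1, a3], a5], a2], a6], a4] + [[[[[a1, a3], a5], a4], a2], a6] - [[[[[a1, a3], a5], a4], a6], a2] + [[[[[a1, a3], a5], a6], a2], a4] + [[[[[a1, a5], a3], a2], a6], a4] - [[[[[a1, a5], a3], a4], a2], a6] + [[[[[a1, a5], a3], a4], a6], a2] - [[[[[a1, a5], a3], a6], a2], a4]
No match — not equal.


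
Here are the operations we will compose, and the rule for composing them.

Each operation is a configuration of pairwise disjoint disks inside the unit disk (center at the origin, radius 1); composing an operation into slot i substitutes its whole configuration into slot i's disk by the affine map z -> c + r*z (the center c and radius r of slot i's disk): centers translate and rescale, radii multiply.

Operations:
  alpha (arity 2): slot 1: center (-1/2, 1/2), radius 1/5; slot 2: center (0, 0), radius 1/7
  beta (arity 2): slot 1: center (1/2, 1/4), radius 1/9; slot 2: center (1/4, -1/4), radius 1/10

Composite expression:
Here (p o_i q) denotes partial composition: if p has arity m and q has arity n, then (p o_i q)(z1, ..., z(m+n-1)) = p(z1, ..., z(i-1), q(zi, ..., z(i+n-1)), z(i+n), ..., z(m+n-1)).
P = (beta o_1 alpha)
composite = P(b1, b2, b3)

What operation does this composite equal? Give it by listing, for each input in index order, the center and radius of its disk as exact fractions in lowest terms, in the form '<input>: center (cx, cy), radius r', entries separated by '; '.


b1: center (4/9, 11/36), radius 1/45; b2: center (1/2, 1/4), radius 1/63; b3: center (1/4, -1/4), radius 1/10

Below beta, radii multiply path by path; the b-disk centers shift.
b1 passes through 2 substitutions, ending at center (4/9, 11/36), radius 1/45
b2 passes through 2 substitutions, ending at center (1/2, 1/4), radius 1/63
b3 passes through 1 substitution, ending at center (1/4, -1/4), radius 1/10
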